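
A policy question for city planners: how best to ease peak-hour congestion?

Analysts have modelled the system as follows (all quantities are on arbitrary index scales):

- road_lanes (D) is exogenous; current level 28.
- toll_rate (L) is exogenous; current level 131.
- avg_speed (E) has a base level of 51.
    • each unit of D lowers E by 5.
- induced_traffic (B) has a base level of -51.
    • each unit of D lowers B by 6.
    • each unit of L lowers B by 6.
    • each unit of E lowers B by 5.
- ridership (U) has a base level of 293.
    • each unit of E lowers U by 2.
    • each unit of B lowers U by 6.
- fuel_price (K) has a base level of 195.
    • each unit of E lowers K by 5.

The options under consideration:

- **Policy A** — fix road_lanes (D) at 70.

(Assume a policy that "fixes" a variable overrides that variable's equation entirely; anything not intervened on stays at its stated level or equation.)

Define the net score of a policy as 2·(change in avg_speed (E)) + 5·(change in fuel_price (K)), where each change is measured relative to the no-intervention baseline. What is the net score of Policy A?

4830

Baseline:
  D = 28
  E = 51 − 5·28 = -89
  K = 195 − 5·(-89) = 640
Policy A (D := 70):
  D = 70
  E = 51 − 5·70 = -299
  K = 195 − 5·(-299) = 1690
ΔE = -299 − (-89) = -210; ΔK = 1690 − 640 = 1050
Score = 2·(-210) + 5·1050 = 4830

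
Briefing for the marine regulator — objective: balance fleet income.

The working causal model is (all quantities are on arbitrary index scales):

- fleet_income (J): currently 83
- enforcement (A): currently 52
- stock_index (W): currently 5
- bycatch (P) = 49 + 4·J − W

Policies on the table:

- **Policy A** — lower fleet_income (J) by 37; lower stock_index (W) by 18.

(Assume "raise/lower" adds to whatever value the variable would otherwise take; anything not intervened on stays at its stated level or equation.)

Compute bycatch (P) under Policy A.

Policy A (J − 37, W − 18):
  J = 83 − 37 = 46
  W = 5 − 18 = -13
  P = 49 + 4·46 − (-13) = 246

246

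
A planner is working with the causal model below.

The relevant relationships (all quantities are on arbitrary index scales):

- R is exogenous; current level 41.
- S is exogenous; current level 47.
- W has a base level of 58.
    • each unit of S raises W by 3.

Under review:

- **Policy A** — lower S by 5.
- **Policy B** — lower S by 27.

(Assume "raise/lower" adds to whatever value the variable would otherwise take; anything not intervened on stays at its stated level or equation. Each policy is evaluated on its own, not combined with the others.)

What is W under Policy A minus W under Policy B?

66

Policy A (S − 5):
  S = 47 − 5 = 42
  W = 58 + 3·42 = 184
Policy B (S − 27):
  S = 47 − 27 = 20
  W = 58 + 3·20 = 118
W: 184 − 118 = 66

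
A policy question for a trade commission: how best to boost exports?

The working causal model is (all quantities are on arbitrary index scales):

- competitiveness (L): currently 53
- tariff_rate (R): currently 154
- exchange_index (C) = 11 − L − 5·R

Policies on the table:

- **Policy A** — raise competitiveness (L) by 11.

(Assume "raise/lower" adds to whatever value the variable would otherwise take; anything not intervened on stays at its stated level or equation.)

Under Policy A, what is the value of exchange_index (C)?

-823

Policy A (L + 11):
  L = 53 + 11 = 64
  R = 154
  C = 11 − 64 − 5·154 = -823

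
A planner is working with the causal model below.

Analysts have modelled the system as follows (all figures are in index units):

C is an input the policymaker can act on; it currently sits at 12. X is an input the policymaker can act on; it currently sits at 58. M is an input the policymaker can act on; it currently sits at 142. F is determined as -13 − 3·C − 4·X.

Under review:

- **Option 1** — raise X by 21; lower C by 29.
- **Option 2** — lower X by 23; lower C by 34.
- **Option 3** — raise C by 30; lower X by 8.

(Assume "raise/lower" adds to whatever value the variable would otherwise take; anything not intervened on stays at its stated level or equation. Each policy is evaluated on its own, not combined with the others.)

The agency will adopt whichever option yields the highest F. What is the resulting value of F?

-87

Option 1 (X + 21, C − 29):
  C = 12 − 29 = -17
  X = 58 + 21 = 79
  F = -13 − 3·(-17) − 4·79 = -278
Option 2 (X − 23, C − 34):
  C = 12 − 34 = -22
  X = 58 − 23 = 35
  F = -13 − 3·(-22) − 4·35 = -87
Option 3 (C + 30, X − 8):
  C = 12 + 30 = 42
  X = 58 − 8 = 50
  F = -13 − 3·42 − 4·50 = -339
Comparing — Option 1: F=-278, Option 2: F=-87, Option 3: F=-339. Highest is -87 (Option 2).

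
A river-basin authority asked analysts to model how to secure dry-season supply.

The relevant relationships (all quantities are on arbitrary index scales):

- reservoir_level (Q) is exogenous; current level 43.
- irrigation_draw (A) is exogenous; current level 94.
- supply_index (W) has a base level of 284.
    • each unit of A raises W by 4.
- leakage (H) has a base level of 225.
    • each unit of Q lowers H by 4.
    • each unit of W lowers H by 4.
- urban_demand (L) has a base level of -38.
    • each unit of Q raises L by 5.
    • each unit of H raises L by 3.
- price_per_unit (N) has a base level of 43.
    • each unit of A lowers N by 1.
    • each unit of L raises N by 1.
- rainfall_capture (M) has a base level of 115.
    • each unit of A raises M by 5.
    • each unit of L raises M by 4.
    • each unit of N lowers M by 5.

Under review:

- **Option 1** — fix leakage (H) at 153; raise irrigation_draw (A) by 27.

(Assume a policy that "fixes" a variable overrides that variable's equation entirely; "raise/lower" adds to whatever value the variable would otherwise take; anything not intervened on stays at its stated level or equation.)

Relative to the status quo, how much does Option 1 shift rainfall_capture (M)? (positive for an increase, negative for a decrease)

Baseline:
  Q = 43
  A = 94
  W = 284 + 4·94 = 660
  H = 225 − 4·43 − 4·660 = -2587
  L = -38 + 5·43 + 3·(-2587) = -7584
  N = 43 − 94 + (-7584) = -7635
  M = 115 + 5·94 + 4·(-7584) − 5·(-7635) = 8424
Option 1 (H := 153, A + 27):
  Q = 43
  A = 94 + 27 = 121
  W = 284 + 4·121 = 768
  H = 153
  L = -38 + 5·43 + 3·153 = 636
  N = 43 − 121 + 636 = 558
  M = 115 + 5·121 + 4·636 − 5·558 = 474
Change in M: 474 − 8424 = -7950

-7950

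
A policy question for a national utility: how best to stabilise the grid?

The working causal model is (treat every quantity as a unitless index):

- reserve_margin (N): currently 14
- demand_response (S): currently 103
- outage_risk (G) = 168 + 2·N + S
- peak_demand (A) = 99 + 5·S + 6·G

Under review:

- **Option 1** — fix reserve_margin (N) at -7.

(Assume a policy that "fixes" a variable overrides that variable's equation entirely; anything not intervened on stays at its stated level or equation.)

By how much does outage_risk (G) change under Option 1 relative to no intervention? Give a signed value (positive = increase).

Baseline:
  N = 14
  S = 103
  G = 168 + 2·14 + 103 = 299
Option 1 (N := -7):
  N = -7
  S = 103
  G = 168 + 2·(-7) + 103 = 257
Change in G: 257 − 299 = -42

-42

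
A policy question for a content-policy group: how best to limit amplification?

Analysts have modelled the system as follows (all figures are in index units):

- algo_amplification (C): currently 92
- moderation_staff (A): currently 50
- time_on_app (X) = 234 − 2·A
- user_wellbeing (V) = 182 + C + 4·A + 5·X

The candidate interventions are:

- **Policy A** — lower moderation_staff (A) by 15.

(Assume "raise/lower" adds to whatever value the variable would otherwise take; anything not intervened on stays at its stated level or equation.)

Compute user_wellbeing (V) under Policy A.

Policy A (A − 15):
  C = 92
  A = 50 − 15 = 35
  X = 234 − 2·35 = 164
  V = 182 + 92 + 4·35 + 5·164 = 1234

1234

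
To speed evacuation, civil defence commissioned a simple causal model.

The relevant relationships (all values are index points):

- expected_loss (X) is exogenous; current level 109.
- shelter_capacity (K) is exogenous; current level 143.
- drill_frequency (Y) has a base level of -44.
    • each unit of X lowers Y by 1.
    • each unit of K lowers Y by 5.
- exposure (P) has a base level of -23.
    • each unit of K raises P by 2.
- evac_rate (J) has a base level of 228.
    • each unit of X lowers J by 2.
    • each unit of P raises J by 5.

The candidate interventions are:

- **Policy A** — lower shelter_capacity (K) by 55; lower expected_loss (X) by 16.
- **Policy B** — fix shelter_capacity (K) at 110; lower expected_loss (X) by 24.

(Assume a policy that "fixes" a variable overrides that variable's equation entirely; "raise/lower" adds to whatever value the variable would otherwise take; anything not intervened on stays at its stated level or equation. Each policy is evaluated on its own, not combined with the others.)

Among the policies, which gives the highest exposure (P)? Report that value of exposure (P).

Policy A (K − 55, X − 16):
  K = 143 − 55 = 88
  P = -23 + 2·88 = 153
Policy B (K := 110, X − 24):
  K = 110
  P = -23 + 2·110 = 197
Comparing — Policy A: P=153, Policy B: P=197. Highest is 197 (Policy B).

197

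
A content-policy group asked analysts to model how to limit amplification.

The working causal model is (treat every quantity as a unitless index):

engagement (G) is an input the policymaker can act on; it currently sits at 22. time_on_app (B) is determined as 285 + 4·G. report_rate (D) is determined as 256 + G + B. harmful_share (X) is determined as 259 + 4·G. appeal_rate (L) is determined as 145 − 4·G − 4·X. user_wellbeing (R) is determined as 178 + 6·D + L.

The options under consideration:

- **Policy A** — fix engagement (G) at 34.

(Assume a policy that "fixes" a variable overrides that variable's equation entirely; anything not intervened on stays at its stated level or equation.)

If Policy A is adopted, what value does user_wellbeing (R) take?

Policy A (G := 34):
  G = 34
  B = 285 + 4·34 = 421
  D = 256 + 34 + 421 = 711
  X = 259 + 4·34 = 395
  L = 145 − 4·34 − 4·395 = -1571
  R = 178 + 6·711 + (-1571) = 2873

2873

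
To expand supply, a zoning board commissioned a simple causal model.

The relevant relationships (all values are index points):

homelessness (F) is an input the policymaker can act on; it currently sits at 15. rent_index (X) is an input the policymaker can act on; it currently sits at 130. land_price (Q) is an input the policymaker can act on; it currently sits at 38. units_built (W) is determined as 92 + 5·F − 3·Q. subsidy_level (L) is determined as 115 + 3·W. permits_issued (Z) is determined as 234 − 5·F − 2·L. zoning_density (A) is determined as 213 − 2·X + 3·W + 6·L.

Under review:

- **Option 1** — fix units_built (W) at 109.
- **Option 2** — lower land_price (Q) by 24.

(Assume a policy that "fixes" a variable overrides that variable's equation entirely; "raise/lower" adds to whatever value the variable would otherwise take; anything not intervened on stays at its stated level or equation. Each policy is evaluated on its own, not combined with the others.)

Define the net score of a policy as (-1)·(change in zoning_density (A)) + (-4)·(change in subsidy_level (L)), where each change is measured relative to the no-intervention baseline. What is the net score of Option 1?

-1848

Baseline:
  F = 15
  X = 130
  Q = 38
  W = 92 + 5·15 − 3·38 = 53
  L = 115 + 3·53 = 274
  A = 213 − 2·130 + 3·53 + 6·274 = 1756
Option 1 (W := 109):
  F = 15
  X = 130
  Q = 38
  W = 109
  L = 115 + 3·109 = 442
  A = 213 − 2·130 + 3·109 + 6·442 = 2932
ΔA = 2932 − 1756 = 1176; ΔL = 442 − 274 = 168
Score = (-1)·1176 + (-4)·168 = -1848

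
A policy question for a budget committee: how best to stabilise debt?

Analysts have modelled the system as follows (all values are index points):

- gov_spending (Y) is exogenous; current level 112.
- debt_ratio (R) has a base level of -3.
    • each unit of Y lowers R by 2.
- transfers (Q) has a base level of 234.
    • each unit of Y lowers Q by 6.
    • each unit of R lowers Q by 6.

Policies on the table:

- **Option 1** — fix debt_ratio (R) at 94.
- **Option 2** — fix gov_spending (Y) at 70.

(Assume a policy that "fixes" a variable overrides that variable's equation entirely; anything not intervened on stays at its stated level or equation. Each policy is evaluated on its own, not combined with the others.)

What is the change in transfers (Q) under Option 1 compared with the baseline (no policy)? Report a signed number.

Baseline:
  Y = 112
  R = -3 − 2·112 = -227
  Q = 234 − 6·112 − 6·(-227) = 924
Option 1 (R := 94):
  Y = 112
  R = 94
  Q = 234 − 6·112 − 6·94 = -1002
Change in Q: -1002 − 924 = -1926

-1926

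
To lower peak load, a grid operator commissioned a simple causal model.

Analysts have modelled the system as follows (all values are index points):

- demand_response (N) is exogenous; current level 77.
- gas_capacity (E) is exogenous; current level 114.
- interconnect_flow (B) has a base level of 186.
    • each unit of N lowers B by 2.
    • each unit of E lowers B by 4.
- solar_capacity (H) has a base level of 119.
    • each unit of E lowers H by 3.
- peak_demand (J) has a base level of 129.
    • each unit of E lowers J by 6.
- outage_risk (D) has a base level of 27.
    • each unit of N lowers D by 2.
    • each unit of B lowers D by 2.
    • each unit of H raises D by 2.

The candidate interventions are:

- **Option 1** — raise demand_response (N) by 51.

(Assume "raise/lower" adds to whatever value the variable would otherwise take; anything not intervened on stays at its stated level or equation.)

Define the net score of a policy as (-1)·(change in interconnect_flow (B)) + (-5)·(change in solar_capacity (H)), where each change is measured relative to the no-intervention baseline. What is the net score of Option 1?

102

Baseline:
  N = 77
  E = 114
  B = 186 − 2·77 − 4·114 = -424
  H = 119 − 3·114 = -223
Option 1 (N + 51):
  N = 77 + 51 = 128
  E = 114
  B = 186 − 2·128 − 4·114 = -526
  H = 119 − 3·114 = -223
ΔB = -526 − (-424) = -102; ΔH = -223 − (-223) = 0
Score = (-1)·(-102) + (-5)·0 = 102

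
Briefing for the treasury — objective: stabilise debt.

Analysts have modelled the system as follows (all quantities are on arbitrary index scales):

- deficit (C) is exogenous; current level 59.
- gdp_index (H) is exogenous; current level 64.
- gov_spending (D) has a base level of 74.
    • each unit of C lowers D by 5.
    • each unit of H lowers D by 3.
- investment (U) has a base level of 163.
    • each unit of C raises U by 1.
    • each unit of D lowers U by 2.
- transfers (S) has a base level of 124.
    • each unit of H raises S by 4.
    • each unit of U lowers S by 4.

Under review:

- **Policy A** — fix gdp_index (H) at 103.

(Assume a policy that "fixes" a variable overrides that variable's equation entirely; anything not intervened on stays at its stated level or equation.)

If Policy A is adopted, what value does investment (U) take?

1282

Policy A (H := 103):
  C = 59
  H = 103
  D = 74 − 5·59 − 3·103 = -530
  U = 163 + 59 − 2·(-530) = 1282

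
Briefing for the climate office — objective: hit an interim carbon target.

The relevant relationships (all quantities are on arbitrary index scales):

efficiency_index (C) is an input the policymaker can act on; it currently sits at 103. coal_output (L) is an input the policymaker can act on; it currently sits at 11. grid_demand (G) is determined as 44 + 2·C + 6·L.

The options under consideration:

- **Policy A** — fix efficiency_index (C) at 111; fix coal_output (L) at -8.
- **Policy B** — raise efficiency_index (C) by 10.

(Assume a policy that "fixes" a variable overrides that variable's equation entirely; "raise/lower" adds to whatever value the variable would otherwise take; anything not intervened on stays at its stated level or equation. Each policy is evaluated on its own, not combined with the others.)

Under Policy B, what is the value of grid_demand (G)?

Policy B (C + 10):
  C = 103 + 10 = 113
  L = 11
  G = 44 + 2·113 + 6·11 = 336

336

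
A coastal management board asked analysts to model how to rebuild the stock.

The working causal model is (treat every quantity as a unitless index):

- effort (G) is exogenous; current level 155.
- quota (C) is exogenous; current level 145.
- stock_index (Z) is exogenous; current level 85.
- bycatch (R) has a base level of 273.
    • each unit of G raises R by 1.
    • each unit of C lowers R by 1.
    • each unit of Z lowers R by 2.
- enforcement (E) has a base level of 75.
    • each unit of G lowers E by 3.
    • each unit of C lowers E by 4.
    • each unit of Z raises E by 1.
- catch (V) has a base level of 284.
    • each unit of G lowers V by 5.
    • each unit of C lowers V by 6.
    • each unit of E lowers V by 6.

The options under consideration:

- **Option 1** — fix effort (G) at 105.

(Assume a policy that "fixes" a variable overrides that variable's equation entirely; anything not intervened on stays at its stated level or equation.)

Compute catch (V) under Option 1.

3299

Option 1 (G := 105):
  G = 105
  C = 145
  Z = 85
  E = 75 − 3·105 − 4·145 + 85 = -735
  V = 284 − 5·105 − 6·145 − 6·(-735) = 3299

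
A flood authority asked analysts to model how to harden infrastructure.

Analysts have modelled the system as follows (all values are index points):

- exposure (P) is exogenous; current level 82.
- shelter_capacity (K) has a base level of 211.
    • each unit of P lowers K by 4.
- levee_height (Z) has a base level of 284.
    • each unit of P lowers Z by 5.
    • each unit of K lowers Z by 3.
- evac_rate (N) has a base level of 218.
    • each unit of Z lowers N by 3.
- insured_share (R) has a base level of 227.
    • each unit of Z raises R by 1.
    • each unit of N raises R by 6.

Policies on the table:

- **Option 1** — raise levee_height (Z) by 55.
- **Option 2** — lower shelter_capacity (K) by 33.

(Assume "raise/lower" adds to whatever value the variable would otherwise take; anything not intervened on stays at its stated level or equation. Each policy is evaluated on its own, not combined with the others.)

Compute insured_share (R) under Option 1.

Option 1 (Z + 55):
  P = 82
  K = 211 − 4·82 = -117
  Z = 284 − 5·82 − 3·(-117) (+55 from intervention) = 280
  N = 218 − 3·280 = -622
  R = 227 + 280 + 6·(-622) = -3225

-3225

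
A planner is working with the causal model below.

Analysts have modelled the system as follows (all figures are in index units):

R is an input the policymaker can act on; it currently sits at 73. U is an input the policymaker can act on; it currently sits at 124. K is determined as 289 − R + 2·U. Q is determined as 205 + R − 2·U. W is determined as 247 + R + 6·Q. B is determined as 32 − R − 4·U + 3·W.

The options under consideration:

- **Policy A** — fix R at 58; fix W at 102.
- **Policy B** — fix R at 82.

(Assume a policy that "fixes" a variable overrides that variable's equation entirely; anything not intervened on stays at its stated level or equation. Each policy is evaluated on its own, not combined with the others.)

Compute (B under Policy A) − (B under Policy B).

Policy A (R := 58, W := 102):
  R = 58
  U = 124
  Q = 205 + 58 − 2·124 = 15
  W = 102
  B = 32 − 58 − 4·124 + 3·102 = -216
Policy B (R := 82):
  R = 82
  U = 124
  Q = 205 + 82 − 2·124 = 39
  W = 247 + 82 + 6·39 = 563
  B = 32 − 82 − 4·124 + 3·563 = 1143
B: -216 − 1143 = -1359

-1359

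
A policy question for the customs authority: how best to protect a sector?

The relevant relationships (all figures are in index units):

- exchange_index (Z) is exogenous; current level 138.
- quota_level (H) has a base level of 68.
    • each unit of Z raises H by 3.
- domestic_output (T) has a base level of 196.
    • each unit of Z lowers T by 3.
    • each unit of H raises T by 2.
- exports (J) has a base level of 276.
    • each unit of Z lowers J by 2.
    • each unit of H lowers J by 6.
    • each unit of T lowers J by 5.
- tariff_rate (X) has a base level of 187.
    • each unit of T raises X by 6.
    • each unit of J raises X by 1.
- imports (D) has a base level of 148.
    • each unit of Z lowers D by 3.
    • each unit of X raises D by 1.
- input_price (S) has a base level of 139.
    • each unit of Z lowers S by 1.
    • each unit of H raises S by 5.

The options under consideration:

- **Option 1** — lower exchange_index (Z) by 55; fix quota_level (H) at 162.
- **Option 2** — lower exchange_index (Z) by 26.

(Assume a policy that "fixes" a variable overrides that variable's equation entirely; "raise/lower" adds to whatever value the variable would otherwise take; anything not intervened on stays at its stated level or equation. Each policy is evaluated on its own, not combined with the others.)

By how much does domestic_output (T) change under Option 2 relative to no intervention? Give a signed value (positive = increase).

-78

Baseline:
  Z = 138
  H = 68 + 3·138 = 482
  T = 196 − 3·138 + 2·482 = 746
Option 2 (Z − 26):
  Z = 138 − 26 = 112
  H = 68 + 3·112 = 404
  T = 196 − 3·112 + 2·404 = 668
Change in T: 668 − 746 = -78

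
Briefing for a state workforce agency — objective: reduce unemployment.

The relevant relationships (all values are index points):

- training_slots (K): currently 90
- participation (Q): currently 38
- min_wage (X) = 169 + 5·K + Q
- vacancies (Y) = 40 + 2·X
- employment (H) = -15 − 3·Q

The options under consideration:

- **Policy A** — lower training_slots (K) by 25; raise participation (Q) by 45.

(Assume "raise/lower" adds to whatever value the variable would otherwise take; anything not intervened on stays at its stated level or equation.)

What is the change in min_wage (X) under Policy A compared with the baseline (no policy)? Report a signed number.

Baseline:
  K = 90
  Q = 38
  X = 169 + 5·90 + 38 = 657
Policy A (K − 25, Q + 45):
  K = 90 − 25 = 65
  Q = 38 + 45 = 83
  X = 169 + 5·65 + 83 = 577
Change in X: 577 − 657 = -80

-80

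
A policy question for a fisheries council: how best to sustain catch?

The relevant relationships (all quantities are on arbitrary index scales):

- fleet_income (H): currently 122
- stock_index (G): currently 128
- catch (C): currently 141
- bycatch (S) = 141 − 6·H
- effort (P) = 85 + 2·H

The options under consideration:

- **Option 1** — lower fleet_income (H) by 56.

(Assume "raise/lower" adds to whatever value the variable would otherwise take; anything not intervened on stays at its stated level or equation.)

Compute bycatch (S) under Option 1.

Option 1 (H − 56):
  H = 122 − 56 = 66
  S = 141 − 6·66 = -255

-255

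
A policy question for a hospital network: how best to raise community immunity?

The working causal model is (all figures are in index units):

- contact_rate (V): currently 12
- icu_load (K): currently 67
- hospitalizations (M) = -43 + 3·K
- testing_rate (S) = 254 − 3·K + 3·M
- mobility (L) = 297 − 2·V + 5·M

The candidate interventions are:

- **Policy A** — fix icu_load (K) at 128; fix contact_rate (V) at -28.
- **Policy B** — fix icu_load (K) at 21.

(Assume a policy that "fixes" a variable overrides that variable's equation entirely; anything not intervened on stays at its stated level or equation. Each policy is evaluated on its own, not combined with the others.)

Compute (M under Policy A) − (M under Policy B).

321

Policy A (K := 128, V := -28):
  K = 128
  M = -43 + 3·128 = 341
Policy B (K := 21):
  K = 21
  M = -43 + 3·21 = 20
M: 341 − 20 = 321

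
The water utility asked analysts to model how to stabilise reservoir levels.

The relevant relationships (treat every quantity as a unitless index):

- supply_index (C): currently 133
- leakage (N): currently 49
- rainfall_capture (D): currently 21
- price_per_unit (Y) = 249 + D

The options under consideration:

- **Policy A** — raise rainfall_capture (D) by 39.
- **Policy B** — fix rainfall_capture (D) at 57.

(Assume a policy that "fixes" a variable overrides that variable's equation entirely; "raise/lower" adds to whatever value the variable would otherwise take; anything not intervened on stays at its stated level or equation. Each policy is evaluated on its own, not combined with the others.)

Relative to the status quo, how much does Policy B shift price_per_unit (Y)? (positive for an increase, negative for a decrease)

36

Baseline:
  D = 21
  Y = 249 + 21 = 270
Policy B (D := 57):
  D = 57
  Y = 249 + 57 = 306
Change in Y: 306 − 270 = 36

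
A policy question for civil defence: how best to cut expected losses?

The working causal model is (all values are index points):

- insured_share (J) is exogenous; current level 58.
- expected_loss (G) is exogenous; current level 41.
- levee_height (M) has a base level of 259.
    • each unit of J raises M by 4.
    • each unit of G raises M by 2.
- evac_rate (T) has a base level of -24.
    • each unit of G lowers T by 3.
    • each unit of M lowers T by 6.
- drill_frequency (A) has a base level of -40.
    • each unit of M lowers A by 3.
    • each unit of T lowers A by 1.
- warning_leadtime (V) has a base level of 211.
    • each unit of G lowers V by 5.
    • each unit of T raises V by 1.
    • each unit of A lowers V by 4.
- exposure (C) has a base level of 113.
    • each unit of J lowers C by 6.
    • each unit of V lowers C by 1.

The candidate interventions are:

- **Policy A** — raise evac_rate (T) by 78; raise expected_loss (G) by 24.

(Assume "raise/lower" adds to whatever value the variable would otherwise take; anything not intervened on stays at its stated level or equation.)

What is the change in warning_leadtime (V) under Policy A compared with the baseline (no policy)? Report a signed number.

-954

Baseline:
  J = 58
  G = 41
  M = 259 + 4·58 + 2·41 = 573
  T = -24 − 3·41 − 6·573 = -3585
  A = -40 − 3·573 − (-3585) = 1826
  V = 211 − 5·41 + (-3585) − 4·1826 = -10883
Policy A (T + 78, G + 24):
  J = 58
  G = 41 + 24 = 65
  M = 259 + 4·58 + 2·65 = 621
  T = -24 − 3·65 − 6·621 (+78 from intervention) = -3867
  A = -40 − 3·621 − (-3867) = 1964
  V = 211 − 5·65 + (-3867) − 4·1964 = -11837
Change in V: -11837 − (-10883) = -954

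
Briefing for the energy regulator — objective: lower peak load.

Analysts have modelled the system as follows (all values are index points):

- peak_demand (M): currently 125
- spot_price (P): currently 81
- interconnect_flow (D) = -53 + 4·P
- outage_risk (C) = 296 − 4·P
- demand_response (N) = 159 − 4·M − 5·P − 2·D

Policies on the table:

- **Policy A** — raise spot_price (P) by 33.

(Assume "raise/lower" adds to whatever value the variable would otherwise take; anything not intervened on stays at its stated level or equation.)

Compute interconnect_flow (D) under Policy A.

Policy A (P + 33):
  P = 81 + 33 = 114
  D = -53 + 4·114 = 403

403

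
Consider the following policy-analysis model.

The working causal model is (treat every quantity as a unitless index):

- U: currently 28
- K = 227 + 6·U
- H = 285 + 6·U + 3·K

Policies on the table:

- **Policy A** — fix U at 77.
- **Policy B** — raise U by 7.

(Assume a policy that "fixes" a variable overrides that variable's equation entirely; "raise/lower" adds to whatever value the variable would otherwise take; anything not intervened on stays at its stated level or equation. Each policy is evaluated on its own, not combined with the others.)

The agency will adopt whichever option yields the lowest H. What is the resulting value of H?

Policy A (U := 77):
  U = 77
  K = 227 + 6·77 = 689
  H = 285 + 6·77 + 3·689 = 2814
Policy B (U + 7):
  U = 28 + 7 = 35
  K = 227 + 6·35 = 437
  H = 285 + 6·35 + 3·437 = 1806
Comparing — Policy A: H=2814, Policy B: H=1806. Lowest is 1806 (Policy B).

1806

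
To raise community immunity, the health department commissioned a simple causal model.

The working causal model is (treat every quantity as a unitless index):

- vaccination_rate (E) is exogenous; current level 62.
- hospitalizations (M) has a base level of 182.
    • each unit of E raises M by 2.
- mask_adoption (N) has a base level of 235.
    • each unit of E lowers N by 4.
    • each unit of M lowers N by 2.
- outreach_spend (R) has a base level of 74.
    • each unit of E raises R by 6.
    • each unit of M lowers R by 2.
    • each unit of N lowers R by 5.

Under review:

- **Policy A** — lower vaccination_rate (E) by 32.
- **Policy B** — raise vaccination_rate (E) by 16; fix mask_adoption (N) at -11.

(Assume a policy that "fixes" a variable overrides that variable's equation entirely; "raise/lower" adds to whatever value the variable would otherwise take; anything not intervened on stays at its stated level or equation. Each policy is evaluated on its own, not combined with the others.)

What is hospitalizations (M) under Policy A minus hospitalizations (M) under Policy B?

-96

Policy A (E − 32):
  E = 62 − 32 = 30
  M = 182 + 2·30 = 242
Policy B (E + 16, N := -11):
  E = 62 + 16 = 78
  M = 182 + 2·78 = 338
M: 242 − 338 = -96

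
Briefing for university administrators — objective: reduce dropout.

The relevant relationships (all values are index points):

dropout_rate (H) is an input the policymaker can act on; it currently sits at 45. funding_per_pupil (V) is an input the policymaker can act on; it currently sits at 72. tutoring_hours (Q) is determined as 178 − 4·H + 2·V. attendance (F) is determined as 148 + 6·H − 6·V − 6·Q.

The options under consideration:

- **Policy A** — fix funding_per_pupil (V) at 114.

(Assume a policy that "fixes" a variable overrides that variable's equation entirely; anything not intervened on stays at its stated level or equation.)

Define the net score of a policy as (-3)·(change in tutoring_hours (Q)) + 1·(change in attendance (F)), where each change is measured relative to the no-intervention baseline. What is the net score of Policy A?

Baseline:
  H = 45
  V = 72
  Q = 178 − 4·45 + 2·72 = 142
  F = 148 + 6·45 − 6·72 − 6·142 = -866
Policy A (V := 114):
  H = 45
  V = 114
  Q = 178 − 4·45 + 2·114 = 226
  F = 148 + 6·45 − 6·114 − 6·226 = -1622
ΔQ = 226 − 142 = 84; ΔF = -1622 − (-866) = -756
Score = (-3)·84 + 1·(-756) = -1008

-1008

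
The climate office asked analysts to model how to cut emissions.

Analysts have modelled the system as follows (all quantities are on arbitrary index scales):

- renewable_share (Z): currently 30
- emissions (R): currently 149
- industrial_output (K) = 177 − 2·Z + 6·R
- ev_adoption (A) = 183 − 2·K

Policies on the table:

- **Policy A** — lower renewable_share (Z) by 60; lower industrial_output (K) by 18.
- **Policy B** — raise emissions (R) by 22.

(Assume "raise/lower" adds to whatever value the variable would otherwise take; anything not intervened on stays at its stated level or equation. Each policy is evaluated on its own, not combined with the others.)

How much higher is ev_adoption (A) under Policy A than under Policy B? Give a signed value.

60

Policy A (Z − 60, K − 18):
  Z = 30 − 60 = -30
  R = 149
  K = 177 − 2·(-30) + 6·149 (−18 from intervention) = 1113
  A = 183 − 2·1113 = -2043
Policy B (R + 22):
  Z = 30
  R = 149 + 22 = 171
  K = 177 − 2·30 + 6·171 = 1143
  A = 183 − 2·1143 = -2103
A: -2043 − (-2103) = 60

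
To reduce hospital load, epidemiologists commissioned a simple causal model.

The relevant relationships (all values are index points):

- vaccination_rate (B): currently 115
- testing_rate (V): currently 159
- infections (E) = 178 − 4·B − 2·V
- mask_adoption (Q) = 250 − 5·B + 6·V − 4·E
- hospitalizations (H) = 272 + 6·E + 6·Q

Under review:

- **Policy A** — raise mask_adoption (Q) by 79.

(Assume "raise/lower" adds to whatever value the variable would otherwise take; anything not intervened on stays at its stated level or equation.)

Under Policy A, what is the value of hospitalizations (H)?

Policy A (Q + 79):
  B = 115
  V = 159
  E = 178 − 4·115 − 2·159 = -600
  Q = 250 − 5·115 + 6·159 − 4·(-600) (+79 from intervention) = 3108
  H = 272 + 6·(-600) + 6·3108 = 15320

15320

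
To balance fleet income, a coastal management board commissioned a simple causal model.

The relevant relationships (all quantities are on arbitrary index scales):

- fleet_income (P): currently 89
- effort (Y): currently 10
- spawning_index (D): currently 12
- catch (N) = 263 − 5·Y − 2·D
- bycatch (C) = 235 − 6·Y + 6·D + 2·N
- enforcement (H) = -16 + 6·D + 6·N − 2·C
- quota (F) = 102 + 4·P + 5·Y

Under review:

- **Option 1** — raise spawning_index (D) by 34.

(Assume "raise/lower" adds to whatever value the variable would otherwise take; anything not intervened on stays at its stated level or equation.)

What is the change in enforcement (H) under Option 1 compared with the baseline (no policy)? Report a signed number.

Baseline:
  Y = 10
  D = 12
  N = 263 − 5·10 − 2·12 = 189
  C = 235 − 6·10 + 6·12 + 2·189 = 625
  H = -16 + 6·12 + 6·189 − 2·625 = -60
Option 1 (D + 34):
  Y = 10
  D = 12 + 34 = 46
  N = 263 − 5·10 − 2·46 = 121
  C = 235 − 6·10 + 6·46 + 2·121 = 693
  H = -16 + 6·46 + 6·121 − 2·693 = -400
Change in H: -400 − (-60) = -340

-340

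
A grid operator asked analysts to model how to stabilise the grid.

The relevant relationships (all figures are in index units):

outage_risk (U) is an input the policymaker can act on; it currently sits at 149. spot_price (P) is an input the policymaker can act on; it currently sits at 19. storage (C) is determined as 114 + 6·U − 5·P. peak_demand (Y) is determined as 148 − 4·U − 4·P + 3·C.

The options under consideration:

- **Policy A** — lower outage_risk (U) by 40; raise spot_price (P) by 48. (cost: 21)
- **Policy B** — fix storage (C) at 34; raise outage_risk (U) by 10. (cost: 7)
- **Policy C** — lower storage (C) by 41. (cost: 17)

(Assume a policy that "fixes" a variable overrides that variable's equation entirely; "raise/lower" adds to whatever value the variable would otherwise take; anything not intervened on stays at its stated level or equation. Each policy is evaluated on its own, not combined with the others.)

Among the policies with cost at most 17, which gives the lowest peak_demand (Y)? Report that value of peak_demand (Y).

-462

Policy B (C := 34, U + 10):
  U = 149 + 10 = 159
  P = 19
  C = 34
  Y = 148 − 4·159 − 4·19 + 3·34 = -462
Policy C (C − 41):
  U = 149
  P = 19
  C = 114 + 6·149 − 5·19 (−41 from intervention) = 872
  Y = 148 − 4·149 − 4·19 + 3·872 = 2092
Comparing — Policy B: Y=-462, Policy C: Y=2092. Lowest is -462 (Policy B).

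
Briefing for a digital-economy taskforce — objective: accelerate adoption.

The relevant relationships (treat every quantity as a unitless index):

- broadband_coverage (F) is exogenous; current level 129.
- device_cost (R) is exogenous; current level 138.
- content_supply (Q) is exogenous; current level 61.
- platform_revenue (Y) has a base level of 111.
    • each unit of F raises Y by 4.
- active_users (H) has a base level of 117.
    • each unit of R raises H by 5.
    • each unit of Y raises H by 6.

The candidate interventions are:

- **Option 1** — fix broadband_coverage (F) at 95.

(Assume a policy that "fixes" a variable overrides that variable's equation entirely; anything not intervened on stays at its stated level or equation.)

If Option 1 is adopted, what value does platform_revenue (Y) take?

491

Option 1 (F := 95):
  F = 95
  Y = 111 + 4·95 = 491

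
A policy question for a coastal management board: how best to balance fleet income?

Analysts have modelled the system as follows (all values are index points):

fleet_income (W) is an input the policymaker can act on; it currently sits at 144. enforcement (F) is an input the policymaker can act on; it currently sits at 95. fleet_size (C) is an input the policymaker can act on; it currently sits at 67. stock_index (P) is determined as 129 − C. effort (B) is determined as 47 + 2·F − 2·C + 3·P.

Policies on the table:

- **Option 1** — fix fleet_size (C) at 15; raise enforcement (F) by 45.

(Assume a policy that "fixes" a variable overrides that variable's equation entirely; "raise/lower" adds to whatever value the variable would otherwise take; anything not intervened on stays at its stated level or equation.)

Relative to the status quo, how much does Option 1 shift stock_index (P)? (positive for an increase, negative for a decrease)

52

Baseline:
  C = 67
  P = 129 − 67 = 62
Option 1 (C := 15, F + 45):
  C = 15
  P = 129 − 15 = 114
Change in P: 114 − 62 = 52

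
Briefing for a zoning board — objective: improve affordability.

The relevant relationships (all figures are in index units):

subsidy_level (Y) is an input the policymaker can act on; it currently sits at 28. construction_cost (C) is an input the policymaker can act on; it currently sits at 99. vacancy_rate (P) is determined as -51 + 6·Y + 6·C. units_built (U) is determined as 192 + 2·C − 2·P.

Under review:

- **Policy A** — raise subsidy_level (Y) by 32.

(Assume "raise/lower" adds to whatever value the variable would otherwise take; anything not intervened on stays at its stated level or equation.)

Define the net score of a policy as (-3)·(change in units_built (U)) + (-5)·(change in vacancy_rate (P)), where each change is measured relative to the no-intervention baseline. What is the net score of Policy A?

192

Baseline:
  Y = 28
  C = 99
  P = -51 + 6·28 + 6·99 = 711
  U = 192 + 2·99 − 2·711 = -1032
Policy A (Y + 32):
  Y = 28 + 32 = 60
  C = 99
  P = -51 + 6·60 + 6·99 = 903
  U = 192 + 2·99 − 2·903 = -1416
ΔU = -1416 − (-1032) = -384; ΔP = 903 − 711 = 192
Score = (-3)·(-384) + (-5)·192 = 192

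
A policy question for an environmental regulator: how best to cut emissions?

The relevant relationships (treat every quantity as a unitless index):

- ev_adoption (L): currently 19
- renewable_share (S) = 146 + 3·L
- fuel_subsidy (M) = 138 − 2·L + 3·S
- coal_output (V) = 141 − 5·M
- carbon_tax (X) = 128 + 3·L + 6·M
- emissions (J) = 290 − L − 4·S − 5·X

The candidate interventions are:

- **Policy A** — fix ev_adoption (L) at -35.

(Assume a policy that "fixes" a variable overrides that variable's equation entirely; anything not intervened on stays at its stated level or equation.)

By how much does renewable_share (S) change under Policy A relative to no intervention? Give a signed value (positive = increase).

Baseline:
  L = 19
  S = 146 + 3·19 = 203
Policy A (L := -35):
  L = -35
  S = 146 + 3·(-35) = 41
Change in S: 41 − 203 = -162

-162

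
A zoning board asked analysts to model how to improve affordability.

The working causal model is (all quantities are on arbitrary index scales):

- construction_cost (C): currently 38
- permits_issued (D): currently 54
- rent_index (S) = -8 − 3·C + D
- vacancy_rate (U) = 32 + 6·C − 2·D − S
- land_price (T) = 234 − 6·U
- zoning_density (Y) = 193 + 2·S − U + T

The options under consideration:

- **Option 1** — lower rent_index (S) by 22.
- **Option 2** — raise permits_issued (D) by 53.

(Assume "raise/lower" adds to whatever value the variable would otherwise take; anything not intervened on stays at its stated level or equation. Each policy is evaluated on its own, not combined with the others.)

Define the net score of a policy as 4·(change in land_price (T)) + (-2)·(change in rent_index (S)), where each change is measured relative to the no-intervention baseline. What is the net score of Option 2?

3710

Baseline:
  C = 38
  D = 54
  S = -8 − 3·38 + 54 = -68
  U = 32 + 6·38 − 2·54 − (-68) = 220
  T = 234 − 6·220 = -1086
Option 2 (D + 53):
  C = 38
  D = 54 + 53 = 107
  S = -8 − 3·38 + 107 = -15
  U = 32 + 6·38 − 2·107 − (-15) = 61
  T = 234 − 6·61 = -132
ΔT = -132 − (-1086) = 954; ΔS = -15 − (-68) = 53
Score = 4·954 + (-2)·53 = 3710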